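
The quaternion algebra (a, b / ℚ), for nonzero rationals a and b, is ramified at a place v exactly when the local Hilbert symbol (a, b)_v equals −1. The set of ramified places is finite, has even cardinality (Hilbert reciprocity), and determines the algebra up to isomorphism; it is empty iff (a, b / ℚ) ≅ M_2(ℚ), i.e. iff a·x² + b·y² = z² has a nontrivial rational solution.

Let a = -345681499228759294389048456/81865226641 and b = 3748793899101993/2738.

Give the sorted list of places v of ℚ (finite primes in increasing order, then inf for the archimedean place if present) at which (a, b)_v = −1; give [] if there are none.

Mod squares: a ≡ -119474, b ≡ 2914. Check v ∈ {∞, 2, 3, 7, 11, 19, 23, 31, 37, 41, 47}.
v=37: a=37^-4·(≡30), b=37^-2·(≡11) mod 37; (30|37)=+1, (11|37)=+1; (−1)^{-4·-2·18}·(+1)^-2·(+1)^-4 = +1.
v=7: a=7^2·(≡4), b=7^2·(≡2) mod 7; (4|7)=+1, (2|7)=+1; (−1)^{2·2·3}·(+1)^2·(+1)^2 = +1.
v=41: a=41^3·(≡29), b=41^2·(≡7) mod 41; (29|41)=-1, (7|41)=-1; (−1)^{3·2·20}·(-1)^2·(-1)^3 = -1.
v=19: a=19^-2·(≡6), b=19^0·(≡6) mod 19; (6|19)=+1, (6|19)=+1; (−1)^{-2·0·9}·(+1)^0·(+1)^-2 = +1.
v=3: a=3^22·(≡1), b=3^10·(≡1) mod 3; (1|3)=+1, (1|3)=+1; (−1)^{22·10·1}·(+1)^10·(+1)^22 = +1.
v=2: v_2(a)=3, v_2(b)=-1; units ≡ 7, 1 (mod 8); ε·ε+αω+βω = 1·0+3·0+-1·0 ≡ 0  ⇒  (a,b)_2 = +1.
v=∞: -119474 < 0 and 2914 > 0  ⇒  (a,b)_∞ = +1.
v=31: a=31^1·(≡22), b=31^1·(≡5) mod 31; (22|31)=-1, (5|31)=+1; (−1)^{1·1·15}·(-1)^1·(+1)^1 = +1.
v=11: a=11^-2·(≡7), b=11^0·(≡6) mod 11; (7|11)=-1, (6|11)=-1; (−1)^{-2·0·5}·(-1)^0·(-1)^-2 = +1.
v=47: a=47^1·(≡40), b=47^1·(≡15) mod 47; (40|47)=-1, (15|47)=-1; (−1)^{1·1·23}·(-1)^1·(-1)^1 = -1.
v=23: a=23^4·(≡11), b=23^2·(≡16) mod 23; (11|23)=-1, (16|23)=+1; (−1)^{4·2·11}·(-1)^2·(+1)^4 = +1.
(-119474, 2914 / ℚ) ramifies at {41, 47}: a division algebra.

[41, 47]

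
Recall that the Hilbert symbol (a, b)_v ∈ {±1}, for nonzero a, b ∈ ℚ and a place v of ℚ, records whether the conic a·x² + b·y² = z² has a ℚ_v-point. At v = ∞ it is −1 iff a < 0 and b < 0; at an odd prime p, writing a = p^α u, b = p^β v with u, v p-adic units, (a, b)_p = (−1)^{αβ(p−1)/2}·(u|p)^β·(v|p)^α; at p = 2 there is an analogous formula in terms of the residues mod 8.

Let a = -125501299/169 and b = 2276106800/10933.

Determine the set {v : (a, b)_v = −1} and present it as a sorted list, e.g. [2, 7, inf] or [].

Mod squares: a ≡ -2561251, b ≡ 611351. Check v ∈ {∞, 2, 5, 7, 11, 13, 29, 31, 37, 41}.
v=31: a=31^1·(≡10), b=31^1·(≡8) mod 31; (10|31)=+1, (8|31)=+1; (−1)^{1·1·15}·(+1)^1·(+1)^1 = -1.
v=29: a=29^1·(≡27), b=29^-2·(≡12) mod 29; (27|29)=-1, (12|29)=-1; (−1)^{1·-2·14}·(-1)^-2·(-1)^1 = -1.
v=37: a=37^1·(≡34), b=37^1·(≡7) mod 37; (34|37)=+1, (7|37)=+1; (−1)^{1·1·18}·(+1)^1·(+1)^1 = +1.
v=5: a=5^0·(≡4), b=5^2·(≡4) mod 5; (4|5)=+1, (4|5)=+1; (−1)^{0·2·2}·(+1)^2·(+1)^0 = +1.
v=∞: -2561251 < 0 and 611351 > 0  ⇒  (a,b)_∞ = +1.
v=11: a=11^1·(≡6), b=11^2·(≡3) mod 11; (6|11)=-1, (3|11)=+1; (−1)^{1·2·5}·(-1)^2·(+1)^1 = +1.
v=13: a=13^-2·(≡12), b=13^-1·(≡5) mod 13; (12|13)=+1, (5|13)=-1; (−1)^{-2·-1·6}·(+1)^-1·(-1)^-2 = +1.
v=2: v_2(a)=0, v_2(b)=4; units ≡ 5, 7 (mod 8); ε·ε+αω+βω = 0·1+0·0+4·1 ≡ 0  ⇒  (a,b)_2 = +1.
v=7: a=7^3·(≡4), b=7^0·(≡5) mod 7; (4|7)=+1, (5|7)=-1; (−1)^{3·0·3}·(+1)^0·(-1)^3 = -1.
v=41: a=41^0·(≡14), b=41^1·(≡19) mod 41; (14|41)=-1, (19|41)=-1; (−1)^{0·1·20}·(-1)^1·(-1)^0 = -1.
|Ram(-2561251, 611351)| = 4, even; anisotropic at {7, 29, 31, 41}.

[7, 29, 31, 41]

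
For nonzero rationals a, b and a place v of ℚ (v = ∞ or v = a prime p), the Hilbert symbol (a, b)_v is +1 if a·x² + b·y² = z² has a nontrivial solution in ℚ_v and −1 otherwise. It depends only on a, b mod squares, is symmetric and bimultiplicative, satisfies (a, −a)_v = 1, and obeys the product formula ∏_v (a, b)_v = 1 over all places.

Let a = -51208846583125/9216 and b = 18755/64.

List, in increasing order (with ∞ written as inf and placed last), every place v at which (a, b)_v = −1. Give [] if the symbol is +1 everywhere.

(a, b) ≡ (-5596213, 155) mod (ℚ^×)²; places V = {2, 3, 5, 7, 11, 17, 31, 37, 41, ∞}.
(a,b)_7: α=1, u≡1; β=0, v≡2 (mod 7); (1|7)=+1, (2|7)=+1; sign (−1)^0·+1^0·+1^1 = +1.
(a,b)_5: α=4, u≡2; β=1, v≡4 (mod 5); (2|5)=-1, (4|5)=+1; sign (−1)^0·-1^1·+1^4 = -1.
(a,b)_37: α=1, u≡4; β=0, v≡30 (mod 37); (4|37)=+1, (30|37)=+1; sign (−1)^0·+1^0·+1^1 = +1.
(a,b)_11: α=4, u≡4; β=2, v≡5 (mod 11); (4|11)=+1, (5|11)=+1; sign (−1)^0·+1^2·+1^4 = +1.
(a,b)_41: α=1, u≡36; β=0, v≡40 (mod 41); (36|41)=+1, (40|41)=+1; sign (−1)^0·+1^0·+1^1 = +1.
(a,b)_31: α=1, u≡12; β=1, v≡8 (mod 31); (12|31)=-1, (8|31)=+1; sign (−1)^1·-1^1·+1^1 = +1.
(a,b)_∞: sgn(-5596213)=−, sgn(155)=+, so +1.
(a,b)_2: α=-10, β=-6; u≡3, v≡3 (mod 8); ε(u)ε(v)=1·1, αω(v)=-10·1, βω(u)=-6·1; sum ≡ 1  ⇒  -1.
(a,b)_17: α=1, u≡8; β=0, v≡16 (mod 17); (8|17)=+1, (16|17)=+1; sign (−1)^0·+1^0·+1^1 = +1.
(a,b)_3: α=-2, u≡2; β=0, v≡2 (mod 3); (2|3)=-1, (2|3)=-1; sign (−1)^0·-1^0·-1^-2 = +1.
Ram(-5596213, 155) = {2, 5}; no ℚ_2-point on the conic.

[2, 5]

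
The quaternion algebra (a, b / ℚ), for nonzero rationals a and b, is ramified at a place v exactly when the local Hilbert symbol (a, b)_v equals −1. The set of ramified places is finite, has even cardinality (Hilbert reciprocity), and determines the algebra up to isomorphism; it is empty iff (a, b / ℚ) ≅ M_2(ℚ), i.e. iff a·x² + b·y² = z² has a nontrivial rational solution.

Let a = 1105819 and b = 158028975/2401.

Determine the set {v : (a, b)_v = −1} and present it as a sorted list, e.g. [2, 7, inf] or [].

[2, 37]

(a, b) ≡ (9139, 8671) mod (ℚ^×)²; places V = {2, 3, 5, 7, 11, 13, 19, 23, 29, 37, ∞}.
(a,b)_3: α=0, u≡1; β=6, v≡1 (mod 3); (1|3)=+1, (1|3)=+1; sign (−1)^0·+1^6·+1^0 = +1.
(a,b)_29: α=0, u≡20; β=1, v≡24 (mod 29); (20|29)=+1, (24|29)=+1; sign (−1)^0·+1^1·+1^0 = +1.
(a,b)_7: α=0, u≡1; β=-4, v≡6 (mod 7); (1|7)=+1, (6|7)=-1; sign (−1)^0·+1^-4·-1^0 = +1.
(a,b)_37: α=1, u≡28; β=0, v≡15 (mod 37); (28|37)=+1, (15|37)=-1; sign (−1)^0·+1^0·-1^1 = -1.
(a,b)_2: α=0, β=0; u≡3, v≡7 (mod 8); ε(u)ε(v)=1·1, αω(v)=0·0, βω(u)=0·1; sum ≡ 1  ⇒  -1.
(a,b)_5: α=0, u≡4; β=2, v≡4 (mod 5); (4|5)=+1, (4|5)=+1; sign (−1)^0·+1^2·+1^0 = +1.
(a,b)_∞: sgn(9139)=+, sgn(8671)=+, so +1.
(a,b)_13: α=1, u≡4; β=1, v≡1 (mod 13); (4|13)=+1, (1|13)=+1; sign (−1)^0·+1^1·+1^1 = +1.
(a,b)_19: α=1, u≡4; β=0, v≡4 (mod 19); (4|19)=+1, (4|19)=+1; sign (−1)^0·+1^0·+1^1 = +1.
(a,b)_23: α=0, u≡2; β=1, v≡9 (mod 23); (2|23)=+1, (9|23)=+1; sign (−1)^0·+1^1·+1^0 = +1.
(a,b)_11: α=2, u≡9; β=0, v≡9 (mod 11); (9|11)=+1, (9|11)=+1; sign (−1)^0·+1^0·+1^2 = +1.
|Ram(9139, 8671)| = 2, even; anisotropic at {2, 37}.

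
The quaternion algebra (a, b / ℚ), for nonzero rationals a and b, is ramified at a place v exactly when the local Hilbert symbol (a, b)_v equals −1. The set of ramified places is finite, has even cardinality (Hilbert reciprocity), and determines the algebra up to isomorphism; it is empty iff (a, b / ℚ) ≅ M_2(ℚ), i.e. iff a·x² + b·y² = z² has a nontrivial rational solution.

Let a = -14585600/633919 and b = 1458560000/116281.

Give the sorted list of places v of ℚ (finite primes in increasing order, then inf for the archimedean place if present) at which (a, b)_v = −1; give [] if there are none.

[2, 53]

(a, b) ≡ (-70649, 2279) mod (ℚ^×)²; places V = {2, 5, 11, 13, 31, 43, 53, ∞}.
(a,b)_∞: sgn(-70649)=−, sgn(2279)=+, so +1.
(a,b)_11: α=-2, u≡5; β=-2, v≡10 (mod 11); (5|11)=+1, (10|11)=-1; sign (−1)^0·+1^-2·-1^-2 = +1.
(a,b)_13: α=-2, u≡7; β=0, v≡3 (mod 13); (7|13)=-1, (3|13)=+1; sign (−1)^0·-1^0·+1^-2 = +1.
(a,b)_43: α=1, u≡12; β=1, v≡1 (mod 43); (12|43)=-1, (1|43)=+1; sign (−1)^1·-1^1·+1^1 = +1.
(a,b)_5: α=2, u≡4; β=4, v≡1 (mod 5); (4|5)=+1, (1|5)=+1; sign (−1)^0·+1^4·+1^2 = +1.
(a,b)_31: α=-1, u≡26; β=-2, v≡25 (mod 31); (26|31)=-1, (25|31)=+1; sign (−1)^0·-1^-2·+1^-1 = +1.
(a,b)_53: α=1, u≡32; β=1, v≡38 (mod 53); (32|53)=-1, (38|53)=+1; sign (−1)^0·-1^1·+1^1 = -1.
(a,b)_2: α=8, β=10; u≡7, v≡7 (mod 8); ε(u)ε(v)=1·1, αω(v)=8·0, βω(u)=10·0; sum ≡ 1  ⇒  -1.
Ram(-70649, 2279) = {2, 53}; no ℚ_2-point on the conic.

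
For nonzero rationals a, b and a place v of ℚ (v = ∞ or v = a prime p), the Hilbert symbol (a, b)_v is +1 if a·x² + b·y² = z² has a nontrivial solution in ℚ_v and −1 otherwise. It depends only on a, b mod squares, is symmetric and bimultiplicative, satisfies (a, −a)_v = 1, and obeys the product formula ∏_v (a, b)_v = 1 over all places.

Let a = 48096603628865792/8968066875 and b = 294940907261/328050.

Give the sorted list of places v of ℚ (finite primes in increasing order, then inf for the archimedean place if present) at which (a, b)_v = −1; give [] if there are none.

Mod squares: a ≡ 167739, b ≡ 8602. Check v ∈ {∞, 2, 3, 5, 7, 11, 13, 17, 23}.
v=3: a=3^-15·(≡2), b=3^-8·(≡1) mod 3; (2|3)=-1, (1|3)=+1; (−1)^{-15·-8·1}·(-1)^-8·(+1)^-15 = +1.
v=17: a=17^1·(≡14), b=17^1·(≡9) mod 17; (14|17)=-1, (9|17)=+1; (−1)^{1·1·8}·(-1)^1·(+1)^1 = -1.
v=23: a=23^1·(≡3), b=23^1·(≡3) mod 23; (3|23)=+1, (3|23)=+1; (−1)^{1·1·11}·(+1)^1·(+1)^1 = -1.
v=5: a=5^-4·(≡1), b=5^-2·(≡3) mod 5; (1|5)=+1, (3|5)=-1; (−1)^{-4·-2·2}·(+1)^-2·(-1)^-4 = +1.
v=11: a=11^1·(≡3), b=11^1·(≡3) mod 11; (3|11)=+1, (3|11)=+1; (−1)^{1·1·5}·(+1)^1·(+1)^1 = -1.
v=7: a=7^6·(≡6), b=7^4·(≡5) mod 7; (6|7)=-1, (5|7)=-1; (−1)^{6·4·3}·(-1)^4·(-1)^6 = +1.
v=∞: 167739 > 0 and 8602 > 0  ⇒  (a,b)_∞ = +1.
v=2: v_2(a)=8, v_2(b)=-1; units ≡ 3, 5 (mod 8); ε·ε+αω+βω = 1·0+8·1+-1·1 ≡ 1  ⇒  (a,b)_2 = -1.
v=13: a=13^5·(≡5), b=13^4·(≡1) mod 13; (5|13)=-1, (1|13)=+1; (−1)^{5·4·6}·(-1)^4·(+1)^5 = +1.
Ram(167739, 8602) = {2, 11, 17, 23}; no ℚ_2-point on the conic.

[2, 11, 17, 23]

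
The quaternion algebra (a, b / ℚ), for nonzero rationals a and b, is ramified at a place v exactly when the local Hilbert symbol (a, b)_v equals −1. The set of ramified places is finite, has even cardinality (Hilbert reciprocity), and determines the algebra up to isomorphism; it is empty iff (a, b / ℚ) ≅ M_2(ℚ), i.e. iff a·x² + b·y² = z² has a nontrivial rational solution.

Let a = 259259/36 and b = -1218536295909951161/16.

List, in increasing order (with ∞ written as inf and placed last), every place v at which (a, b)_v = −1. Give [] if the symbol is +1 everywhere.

(a, b) ≡ (5291, -262769) mod (ℚ^×)²; places V = {2, 3, 7, 11, 13, 17, 29, 37, 41, ∞}.
(a,b)_37: α=1, u≡23; β=4, v≡18 (mod 37); (23|37)=-1, (18|37)=-1; sign (−1)^0·-1^4·-1^1 = -1.
(a,b)_3: α=-2, u≡2; β=0, v≡1 (mod 3); (2|3)=-1, (1|3)=+1; sign (−1)^0·-1^0·+1^-2 = +1.
(a,b)_7: α=2, u≡6; β=0, v≡2 (mod 7); (6|7)=-1, (2|7)=+1; sign (−1)^0·-1^0·+1^2 = +1.
(a,b)_11: α=1, u≡6; β=4, v≡2 (mod 11); (6|11)=-1, (2|11)=-1; sign (−1)^0·-1^4·-1^1 = -1.
(a,b)_17: α=0, u≡13; β=1, v≡13 (mod 17); (13|17)=+1, (13|17)=+1; sign (−1)^0·+1^1·+1^0 = +1.
(a,b)_13: α=1, u≡4; β=3, v≡6 (mod 13); (4|13)=+1, (6|13)=-1; sign (−1)^0·+1^3·-1^1 = -1.
(a,b)_∞: sgn(5291)=+, sgn(-262769)=−, so +1.
(a,b)_41: α=0, u≡5; β=1, v≡22 (mod 41); (5|41)=+1, (22|41)=-1; sign (−1)^0·+1^1·-1^0 = +1.
(a,b)_2: α=-2, β=-4; u≡3, v≡7 (mod 8); ε(u)ε(v)=1·1, αω(v)=-2·0, βω(u)=-4·1; sum ≡ 1  ⇒  -1.
(a,b)_29: α=0, u≡4; β=1, v≡24 (mod 29); (4|29)=+1, (24|29)=+1; sign (−1)^0·+1^1·+1^0 = +1.
Ram(5291, -262769) = {2, 11, 13, 37}; no ℚ_2-point on the conic.

[2, 11, 13, 37]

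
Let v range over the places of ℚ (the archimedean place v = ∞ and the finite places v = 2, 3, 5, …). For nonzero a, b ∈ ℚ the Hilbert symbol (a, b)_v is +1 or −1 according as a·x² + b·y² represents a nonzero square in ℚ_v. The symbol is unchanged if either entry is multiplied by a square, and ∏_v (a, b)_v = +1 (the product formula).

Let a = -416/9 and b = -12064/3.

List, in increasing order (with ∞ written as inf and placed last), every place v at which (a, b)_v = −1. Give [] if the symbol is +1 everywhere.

(a, b) ≡ (-26, -2262) mod (ℚ^×)²; places V = {2, 3, 13, 29, ∞}.
(a,b)_∞: sgn(-26)=−, sgn(-2262)=−, so -1.
(a,b)_2: α=5, β=5; u≡3, v≡5 (mod 8); ε(u)ε(v)=1·0, αω(v)=5·1, βω(u)=5·1; sum ≡ 0  ⇒  +1.
(a,b)_29: α=0, u≡15; β=1, v≡16 (mod 29); (15|29)=-1, (16|29)=+1; sign (−1)^0·-1^1·+1^0 = -1.
(a,b)_3: α=-2, u≡1; β=-1, v≡2 (mod 3); (1|3)=+1, (2|3)=-1; sign (−1)^0·+1^-1·-1^-2 = +1.
(a,b)_13: α=1, u≡8; β=1, v≡7 (mod 13); (8|13)=-1, (7|13)=-1; sign (−1)^0·-1^1·-1^1 = +1.
(-26, -2262 / ℚ) ramifies at {29, ∞}: a division algebra.

[29, inf]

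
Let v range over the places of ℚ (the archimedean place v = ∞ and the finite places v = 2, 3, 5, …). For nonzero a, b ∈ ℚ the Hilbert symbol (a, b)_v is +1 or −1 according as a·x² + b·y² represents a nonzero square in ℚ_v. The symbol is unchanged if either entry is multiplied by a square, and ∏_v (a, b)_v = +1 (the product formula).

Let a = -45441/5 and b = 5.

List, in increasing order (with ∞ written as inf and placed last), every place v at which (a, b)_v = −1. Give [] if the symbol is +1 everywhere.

[3, 17]

Mod squares: a ≡ -2805, b ≡ 5. Check v ∈ {∞, 2, 3, 5, 11, 17}.
v=11: a=11^1·(≡1), b=11^0·(≡5) mod 11; (1|11)=+1, (5|11)=+1; (−1)^{1·0·5}·(+1)^0·(+1)^1 = +1.
v=2: v_2(a)=0, v_2(b)=0; units ≡ 3, 5 (mod 8); ε·ε+αω+βω = 1·0+0·1+0·1 ≡ 0  ⇒  (a,b)_2 = +1.
v=5: a=5^-1·(≡4), b=5^1·(≡1) mod 5; (4|5)=+1, (1|5)=+1; (−1)^{-1·1·2}·(+1)^1·(+1)^-1 = +1.
v=3: a=3^5·(≡1), b=3^0·(≡2) mod 3; (1|3)=+1, (2|3)=-1; (−1)^{5·0·1}·(+1)^0·(-1)^5 = -1.
v=17: a=17^1·(≡6), b=17^0·(≡5) mod 17; (6|17)=-1, (5|17)=-1; (−1)^{1·0·8}·(-1)^0·(-1)^1 = -1.
v=∞: -2805 < 0 and 5 > 0  ⇒  (a,b)_∞ = +1.
|Ram(-2805, 5)| = 2, even; anisotropic at {3, 17}.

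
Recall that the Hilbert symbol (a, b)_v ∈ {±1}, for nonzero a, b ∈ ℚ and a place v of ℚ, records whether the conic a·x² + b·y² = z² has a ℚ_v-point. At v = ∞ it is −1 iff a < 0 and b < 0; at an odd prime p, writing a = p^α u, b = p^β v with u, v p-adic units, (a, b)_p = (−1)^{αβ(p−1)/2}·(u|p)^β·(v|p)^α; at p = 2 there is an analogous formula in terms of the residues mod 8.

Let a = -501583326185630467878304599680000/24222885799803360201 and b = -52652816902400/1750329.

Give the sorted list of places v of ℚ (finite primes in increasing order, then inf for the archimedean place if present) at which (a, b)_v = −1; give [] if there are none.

[2, 11, 17, 19, 41, inf]

Mod squares: a ≡ -3959657, b ≡ -134849. Check v ∈ {∞, 2, 3, 5, 7, 11, 13, 17, 19, 23, 41}.
v=41: a=41^3·(≡35), b=41^1·(≡18) mod 41; (35|41)=-1, (18|41)=+1; (−1)^{3·1·20}·(-1)^1·(+1)^3 = -1.
v=∞: -3959657 < 0 and -134849 < 0  ⇒  (a,b)_∞ = -1.
v=3: a=3^-30·(≡1), b=3^-6·(≡1) mod 3; (1|3)=+1, (1|3)=+1; (−1)^{-30·-6·1}·(+1)^-6·(+1)^-30 = +1.
v=2: v_2(a)=10, v_2(b)=8; units ≡ 7, 7 (mod 8); ε·ε+αω+βω = 1·1+10·0+8·0 ≡ 1  ⇒  (a,b)_2 = -1.
v=11: a=11^2·(≡2), b=11^1·(≡7) mod 11; (2|11)=-1, (7|11)=-1; (−1)^{2·1·5}·(-1)^1·(-1)^2 = -1.
v=5: a=5^4·(≡2), b=5^2·(≡1) mod 5; (2|5)=-1, (1|5)=+1; (−1)^{4·2·2}·(-1)^2·(+1)^4 = +1.
v=23: a=23^3·(≡14), b=23^1·(≡3) mod 23; (14|23)=-1, (3|23)=+1; (−1)^{3·1·11}·(-1)^1·(+1)^3 = +1.
v=17: a=17^5·(≡15), b=17^0·(≡14) mod 17; (15|17)=+1, (14|17)=-1; (−1)^{5·0·8}·(+1)^0·(-1)^5 = -1.
v=7: a=7^-6·(≡6), b=7^-4·(≡6) mod 7; (6|7)=-1, (6|7)=-1; (−1)^{-6·-4·3}·(-1)^-4·(-1)^-6 = +1.
v=13: a=13^3·(≡9), b=13^3·(≡3) mod 13; (9|13)=+1, (3|13)=+1; (−1)^{3·3·6}·(+1)^3·(+1)^3 = +1.
v=19: a=19^5·(≡14), b=19^2·(≡14) mod 19; (14|19)=-1, (14|19)=-1; (−1)^{5·2·9}·(-1)^2·(-1)^5 = -1.
|Ram(-3959657, -134849)| = 6, even; anisotropic at {2, 11, 17, 19, 41, ∞}.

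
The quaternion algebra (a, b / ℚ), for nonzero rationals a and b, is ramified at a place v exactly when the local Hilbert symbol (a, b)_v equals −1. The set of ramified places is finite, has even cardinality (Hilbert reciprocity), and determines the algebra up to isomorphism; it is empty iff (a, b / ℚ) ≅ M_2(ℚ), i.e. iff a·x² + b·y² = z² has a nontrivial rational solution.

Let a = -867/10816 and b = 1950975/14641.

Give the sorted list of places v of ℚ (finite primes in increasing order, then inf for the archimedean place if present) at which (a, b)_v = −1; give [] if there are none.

(a, b) ≡ (-3, 8671) mod (ℚ^×)²; places V = {2, 3, 5, 11, 13, 17, 23, 29, ∞}.
(a,b)_29: α=0, u≡26; β=1, v≡23 (mod 29); (26|29)=-1, (23|29)=+1; sign (−1)^0·-1^1·+1^0 = -1.
(a,b)_3: α=1, u≡2; β=2, v≡1 (mod 3); (2|3)=-1, (1|3)=+1; sign (−1)^0·-1^2·+1^1 = +1.
(a,b)_5: α=0, u≡3; β=2, v≡4 (mod 5); (3|5)=-1, (4|5)=+1; sign (−1)^0·-1^2·+1^0 = +1.
(a,b)_13: α=-2, u≡9; β=1, v≡1 (mod 13); (9|13)=+1, (1|13)=+1; sign (−1)^0·+1^1·+1^-2 = +1.
(a,b)_23: α=0, u≡5; β=1, v≡16 (mod 23); (5|23)=-1, (16|23)=+1; sign (−1)^0·-1^1·+1^0 = -1.
(a,b)_17: α=2, u≡12; β=0, v≡1 (mod 17); (12|17)=-1, (1|17)=+1; sign (−1)^0·-1^0·+1^2 = +1.
(a,b)_11: α=0, u≡8; β=-4, v≡4 (mod 11); (8|11)=-1, (4|11)=+1; sign (−1)^0·-1^-4·+1^0 = +1.
(a,b)_∞: sgn(-3)=−, sgn(8671)=+, so +1.
(a,b)_2: α=-6, β=0; u≡5, v≡7 (mod 8); ε(u)ε(v)=0·1, αω(v)=-6·0, βω(u)=0·1; sum ≡ 0  ⇒  +1.
(-3, 8671 / ℚ) ramifies at {23, 29}: a division algebra.

[23, 29]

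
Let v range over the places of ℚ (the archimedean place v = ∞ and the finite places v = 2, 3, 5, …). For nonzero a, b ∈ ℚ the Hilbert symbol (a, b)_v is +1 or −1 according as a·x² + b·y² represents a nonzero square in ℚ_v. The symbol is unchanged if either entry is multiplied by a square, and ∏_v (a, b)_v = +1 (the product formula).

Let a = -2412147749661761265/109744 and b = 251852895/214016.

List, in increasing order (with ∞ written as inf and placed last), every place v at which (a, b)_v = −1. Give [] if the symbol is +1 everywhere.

(a, b) ≡ (-7315, 270655) mod (ℚ^×)²; places V = {2, 3, 5, 7, 11, 19, 37, ∞}.
(a,b)_2: α=-4, β=-10; u≡5, v≡7 (mod 8); ε(u)ε(v)=0·1, αω(v)=-4·0, βω(u)=-10·1; sum ≡ 0  ⇒  +1.
(a,b)_37: α=2, u≡30; β=1, v≡7 (mod 37); (30|37)=+1, (7|37)=+1; sign (−1)^0·+1^1·+1^2 = +1.
(a,b)_11: α=3, u≡7; β=-1, v≡1 (mod 11); (7|11)=-1, (1|11)=+1; sign (−1)^1·-1^-1·+1^3 = +1.
(a,b)_5: α=1, u≡3; β=1, v≡4 (mod 5); (3|5)=-1, (4|5)=+1; sign (−1)^0·-1^1·+1^1 = -1.
(a,b)_19: α=-3, u≡10; β=-1, v≡3 (mod 19); (10|19)=-1, (3|19)=-1; sign (−1)^1·-1^-1·-1^-3 = -1.
(a,b)_∞: sgn(-7315)=−, sgn(270655)=+, so +1.
(a,b)_3: α=8, u≡2; β=4, v≡1 (mod 3); (2|3)=-1, (1|3)=+1; sign (−1)^0·-1^4·+1^8 = +1.
(a,b)_7: α=9, u≡6; β=5, v≡1 (mod 7); (6|7)=-1, (1|7)=+1; sign (−1)^1·-1^5·+1^9 = +1.
|Ram(-7315, 270655)| = 2, even; anisotropic at {5, 19}.

[5, 19]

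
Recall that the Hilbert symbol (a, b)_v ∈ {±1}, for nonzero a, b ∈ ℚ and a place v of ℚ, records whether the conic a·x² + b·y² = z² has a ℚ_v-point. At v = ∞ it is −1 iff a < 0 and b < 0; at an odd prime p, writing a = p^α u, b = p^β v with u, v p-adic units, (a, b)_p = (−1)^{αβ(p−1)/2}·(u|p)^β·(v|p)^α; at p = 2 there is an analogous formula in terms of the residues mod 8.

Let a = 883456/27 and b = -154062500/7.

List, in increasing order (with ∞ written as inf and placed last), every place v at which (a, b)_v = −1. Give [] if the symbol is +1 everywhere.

[5, 29]

(a, b) ≡ (10353, -17255) mod (ℚ^×)²; places V = {2, 3, 5, 7, 17, 29, ∞}.
(a,b)_2: α=8, β=2; u≡1, v≡1 (mod 8); ε(u)ε(v)=0·0, αω(v)=8·0, βω(u)=2·0; sum ≡ 0  ⇒  +1.
(a,b)_29: α=1, u≡22; β=1, v≡18 (mod 29); (22|29)=+1, (18|29)=-1; sign (−1)^0·+1^1·-1^1 = -1.
(a,b)_∞: sgn(10353)=+, sgn(-17255)=−, so +1.
(a,b)_17: α=1, u≡5; β=1, v≡14 (mod 17); (5|17)=-1, (14|17)=-1; sign (−1)^0·-1^1·-1^1 = +1.
(a,b)_5: α=0, u≡3; β=7, v≡4 (mod 5); (3|5)=-1, (4|5)=+1; sign (−1)^0·-1^7·+1^0 = -1.
(a,b)_7: α=1, u≡2; β=-1, v≡3 (mod 7); (2|7)=+1, (3|7)=-1; sign (−1)^1·+1^-1·-1^1 = +1.
(a,b)_3: α=-3, u≡1; β=0, v≡1 (mod 3); (1|3)=+1, (1|3)=+1; sign (−1)^0·+1^0·+1^-3 = +1.
(10353, -17255 / ℚ) ramifies at {5, 29}: a division algebra.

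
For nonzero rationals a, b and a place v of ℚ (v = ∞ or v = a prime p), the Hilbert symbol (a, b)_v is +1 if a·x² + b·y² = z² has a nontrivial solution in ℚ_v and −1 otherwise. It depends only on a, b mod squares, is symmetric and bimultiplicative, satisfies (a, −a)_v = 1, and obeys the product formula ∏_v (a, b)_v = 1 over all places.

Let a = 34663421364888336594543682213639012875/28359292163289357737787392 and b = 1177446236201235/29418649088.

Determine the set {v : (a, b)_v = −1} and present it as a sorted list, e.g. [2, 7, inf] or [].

[2, 3, 11, 13]

(a, b) ≡ (1430, 746130) mod (ℚ^×)²; places V = {2, 3, 5, 7, 11, 13, 17, 19, 23, 37, 47, ∞}.
(a,b)_11: α=5, u≡1; β=1, v≡9 (mod 11); (1|11)=+1, (9|11)=+1; sign (−1)^1·+1^1·+1^5 = -1.
(a,b)_37: α=-4, u≡13; β=-2, v≡9 (mod 37); (13|37)=-1, (9|37)=+1; sign (−1)^0·-1^-2·+1^-4 = +1.
(a,b)_19: α=-2, u≡6; β=-1, v≡11 (mod 19); (6|19)=+1, (11|19)=+1; sign (−1)^0·+1^-1·+1^-2 = +1.
(a,b)_7: α=6, u≡4; β=3, v≡1 (mod 7); (4|7)=+1, (1|7)=+1; sign (−1)^0·+1^3·+1^6 = +1.
(a,b)_∞: sgn(1430)=+, sgn(746130)=+, so +1.
(a,b)_23: α=4, u≡9; β=2, v≡10 (mod 23); (9|23)=+1, (10|23)=-1; sign (−1)^0·+1^2·-1^4 = +1.
(a,b)_13: α=9, u≡2; β=4, v≡5 (mod 13); (2|13)=-1, (5|13)=-1; sign (−1)^0·-1^4·-1^9 = -1.
(a,b)_5: α=3, u≡4; β=1, v≡4 (mod 5); (4|5)=+1, (4|5)=+1; sign (−1)^0·+1^1·+1^3 = +1.
(a,b)_47: α=-4, u≡20; β=-2, v≡26 (mod 47); (20|47)=-1, (26|47)=-1; sign (−1)^0·-1^-2·-1^-4 = +1.
(a,b)_2: α=-33, β=-9; u≡3, v≡1 (mod 8); ε(u)ε(v)=1·0, αω(v)=-33·0, βω(u)=-9·1; sum ≡ 1  ⇒  -1.
(a,b)_3: α=10, u≡2; β=5, v≡1 (mod 3); (2|3)=-1, (1|3)=+1; sign (−1)^0·-1^5·+1^10 = -1.
(a,b)_17: α=4, u≡1; β=1, v≡8 (mod 17); (1|17)=+1, (8|17)=+1; sign (−1)^0·+1^1·+1^4 = +1.
(1430, 746130 / ℚ) ramifies at {2, 3, 11, 13}: a division algebra.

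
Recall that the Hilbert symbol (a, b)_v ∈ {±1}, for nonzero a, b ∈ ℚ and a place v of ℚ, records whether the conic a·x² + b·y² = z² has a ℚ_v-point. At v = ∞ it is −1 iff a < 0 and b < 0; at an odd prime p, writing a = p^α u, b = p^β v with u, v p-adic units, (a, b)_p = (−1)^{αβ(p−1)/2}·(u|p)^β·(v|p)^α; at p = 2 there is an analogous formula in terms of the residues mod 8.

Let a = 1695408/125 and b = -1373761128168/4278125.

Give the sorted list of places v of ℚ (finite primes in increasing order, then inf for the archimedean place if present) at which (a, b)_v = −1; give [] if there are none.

[2, 3, 11, 13]

Mod squares: a ≡ 3135, b ≡ -4290. Check v ∈ {∞, 2, 3, 5, 11, 13, 19, 37}.
v=11: a=11^1·(≡10), b=11^1·(≡10) mod 11; (10|11)=-1, (10|11)=-1; (−1)^{1·1·5}·(-1)^1·(-1)^1 = -1.
v=3: a=3^1·(≡1), b=3^9·(≡1) mod 3; (1|3)=+1, (1|3)=+1; (−1)^{1·9·1}·(+1)^9·(+1)^1 = -1.
v=2: v_2(a)=4, v_2(b)=3; units ≡ 7, 7 (mod 8); ε·ε+αω+βω = 1·1+4·0+3·0 ≡ 1  ⇒  (a,b)_2 = -1.
v=∞: 3135 > 0 and -4290 < 0  ⇒  (a,b)_∞ = +1.
v=19: a=19^1·(≡18), b=19^2·(≡16) mod 19; (18|19)=-1, (16|19)=+1; (−1)^{1·2·9}·(-1)^2·(+1)^1 = +1.
v=37: a=37^0·(≡26), b=37^-2·(≡29) mod 37; (26|37)=+1, (29|37)=-1; (−1)^{0·-2·18}·(+1)^-2·(-1)^0 = +1.
v=13: a=13^2·(≡6), b=13^3·(≡8) mod 13; (6|13)=-1, (8|13)=-1; (−1)^{2·3·6}·(-1)^3·(-1)^2 = -1.
v=5: a=5^-3·(≡3), b=5^-5·(≡3) mod 5; (3|5)=-1, (3|5)=-1; (−1)^{-3·-5·2}·(-1)^-5·(-1)^-3 = +1.
(3135, -4290 / ℚ) ramifies at {2, 3, 11, 13}: a division algebra.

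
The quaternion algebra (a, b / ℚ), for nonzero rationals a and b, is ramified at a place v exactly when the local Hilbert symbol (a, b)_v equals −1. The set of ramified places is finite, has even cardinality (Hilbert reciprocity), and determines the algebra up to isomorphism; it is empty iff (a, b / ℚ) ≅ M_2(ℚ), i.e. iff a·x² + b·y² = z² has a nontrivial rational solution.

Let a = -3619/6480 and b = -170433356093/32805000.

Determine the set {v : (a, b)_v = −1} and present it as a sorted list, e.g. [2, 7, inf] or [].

(a, b) ≡ (-18095, -154) mod (ℚ^×)²; places V = {2, 3, 5, 7, 11, 13, 47, ∞}.
(a,b)_13: α=0, u≡10; β=2, v≡11 (mod 13); (10|13)=+1, (11|13)=-1; sign (−1)^0·+1^2·-1^0 = +1.
(a,b)_5: α=-1, u≡1; β=-4, v≡4 (mod 5); (1|5)=+1, (4|5)=+1; sign (−1)^0·+1^-4·+1^-1 = +1.
(a,b)_∞: sgn(-18095)=−, sgn(-154)=−, so -1.
(a,b)_2: α=-4, β=-3; u≡1, v≡3 (mod 8); ε(u)ε(v)=0·1, αω(v)=-4·1, βω(u)=-3·0; sum ≡ 0  ⇒  +1.
(a,b)_3: α=-4, u≡1; β=-8, v≡2 (mod 3); (1|3)=+1, (2|3)=-1; sign (−1)^0·+1^-8·-1^-4 = +1.
(a,b)_11: α=1, u≡1; β=3, v≡2 (mod 11); (1|11)=+1, (2|11)=-1; sign (−1)^1·+1^3·-1^1 = +1.
(a,b)_7: α=1, u≡3; β=3, v≡6 (mod 7); (3|7)=-1, (6|7)=-1; sign (−1)^1·-1^3·-1^1 = -1.
(a,b)_47: α=1, u≡5; β=2, v≡4 (mod 47); (5|47)=-1, (4|47)=+1; sign (−1)^0·-1^2·+1^1 = +1.
(-18095, -154 / ℚ) ramifies at {7, ∞}: a division algebra.

[7, inf]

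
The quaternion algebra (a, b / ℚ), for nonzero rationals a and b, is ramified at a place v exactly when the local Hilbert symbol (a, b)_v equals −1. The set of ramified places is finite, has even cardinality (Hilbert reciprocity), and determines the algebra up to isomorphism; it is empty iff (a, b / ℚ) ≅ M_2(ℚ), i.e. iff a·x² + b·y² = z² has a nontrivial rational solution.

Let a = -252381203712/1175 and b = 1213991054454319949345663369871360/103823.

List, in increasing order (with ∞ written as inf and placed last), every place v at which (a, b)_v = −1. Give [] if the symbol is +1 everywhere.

Mod squares: a ≡ -42548771, b ≡ 7335995. Check v ∈ {∞, 2, 3, 5, 11, 19, 29, 31, 47, 53}.
v=31: a=31^1·(≡21), b=31^3·(≡29) mod 31; (21|31)=-1, (29|31)=-1; (−1)^{1·3·15}·(-1)^3·(-1)^1 = -1.
v=2: v_2(a)=8, v_2(b)=18; units ≡ 5, 3 (mod 8); ε·ε+αω+βω = 0·1+8·1+18·1 ≡ 0  ⇒  (a,b)_2 = +1.
v=3: a=3^2·(≡1), b=3^16·(≡2) mod 3; (1|3)=+1, (2|3)=-1; (−1)^{2·16·1}·(+1)^16·(-1)^2 = +1.
v=5: a=5^-2·(≡4), b=5^1·(≡4) mod 5; (4|5)=+1, (4|5)=+1; (−1)^{-2·1·2}·(+1)^1·(+1)^-2 = +1.
v=47: a=47^-1·(≡2), b=47^-3·(≡39) mod 47; (2|47)=+1, (39|47)=-1; (−1)^{-1·-3·23}·(+1)^-3·(-1)^-1 = +1.
v=11: a=11^2·(≡10), b=11^0·(≡6) mod 11; (10|11)=-1, (6|11)=-1; (−1)^{2·0·5}·(-1)^0·(-1)^2 = +1.
v=29: a=29^1·(≡21), b=29^4·(≡2) mod 29; (21|29)=-1, (2|29)=-1; (−1)^{1·4·14}·(-1)^4·(-1)^1 = -1.
v=∞: -42548771 < 0 and 7335995 > 0  ⇒  (a,b)_∞ = +1.
v=53: a=53^1·(≡11), b=53^3·(≡51) mod 53; (11|53)=+1, (51|53)=-1; (−1)^{1·3·26}·(+1)^3·(-1)^1 = -1.
v=19: a=19^1·(≡5), b=19^3·(≡16) mod 19; (5|19)=+1, (16|19)=+1; (−1)^{1·3·9}·(+1)^3·(+1)^1 = -1.
(-42548771, 7335995 / ℚ) ramifies at {19, 29, 31, 53}: a division algebra.

[19, 29, 31, 53]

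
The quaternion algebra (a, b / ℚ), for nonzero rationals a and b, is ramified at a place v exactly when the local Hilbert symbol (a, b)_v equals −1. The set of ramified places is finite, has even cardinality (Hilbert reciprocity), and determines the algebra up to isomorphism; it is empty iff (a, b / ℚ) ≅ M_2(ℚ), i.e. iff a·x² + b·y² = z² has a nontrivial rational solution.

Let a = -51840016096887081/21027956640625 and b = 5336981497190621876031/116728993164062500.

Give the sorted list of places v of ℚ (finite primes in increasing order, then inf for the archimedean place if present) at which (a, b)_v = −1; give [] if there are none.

Mod squares: a ≡ -41, b ≡ 31. Check v ∈ {∞, 2, 3, 5, 7, 11, 13, 17, 23, 29, 31, 41}.
v=23: a=23^-2·(≡17), b=23^0·(≡2) mod 23; (17|23)=-1, (2|23)=+1; (−1)^{-2·0·11}·(-1)^0·(+1)^-2 = +1.
v=∞: -41 < 0 and 31 > 0  ⇒  (a,b)_∞ = +1.
v=41: a=41^1·(≡18), b=41^2·(≡2) mod 41; (18|41)=+1, (2|41)=+1; (−1)^{1·2·20}·(+1)^2·(+1)^1 = +1.
v=2: v_2(a)=0, v_2(b)=-2; units ≡ 7, 7 (mod 8); ε·ε+αω+βω = 1·1+0·0+-2·0 ≡ 1  ⇒  (a,b)_2 = -1.
v=3: a=3^8·(≡1), b=3^12·(≡1) mod 3; (1|3)=+1, (1|3)=+1; (−1)^{8·12·1}·(+1)^12·(+1)^8 = +1.
v=11: a=11^-2·(≡4), b=11^0·(≡5) mod 11; (4|11)=+1, (5|11)=+1; (−1)^{-2·0·5}·(+1)^0·(+1)^-2 = +1.
v=5: a=5^-8·(≡1), b=5^-12·(≡1) mod 5; (1|5)=+1, (1|5)=+1; (−1)^{-8·-12·2}·(+1)^-12·(+1)^-8 = +1.
v=13: a=13^0·(≡11), b=13^-2·(≡8) mod 13; (11|13)=-1, (8|13)=-1; (−1)^{0·-2·6}·(-1)^-2·(-1)^0 = +1.
v=7: a=7^4·(≡4), b=7^4·(≡6) mod 7; (4|7)=+1, (6|7)=-1; (−1)^{4·4·3}·(+1)^4·(-1)^4 = +1.
v=31: a=31^2·(≡12), b=31^3·(≡10) mod 31; (12|31)=-1, (10|31)=+1; (−1)^{2·3·15}·(-1)^3·(+1)^2 = -1.
v=17: a=17^4·(≡7), b=17^4·(≡5) mod 17; (7|17)=-1, (5|17)=-1; (−1)^{4·4·8}·(-1)^4·(-1)^4 = +1.
v=29: a=29^-2·(≡14), b=29^-4·(≡26) mod 29; (14|29)=-1, (26|29)=-1; (−1)^{-2·-4·14}·(-1)^-4·(-1)^-2 = +1.
|Ram(-41, 31)| = 2, even; anisotropic at {2, 31}.

[2, 31]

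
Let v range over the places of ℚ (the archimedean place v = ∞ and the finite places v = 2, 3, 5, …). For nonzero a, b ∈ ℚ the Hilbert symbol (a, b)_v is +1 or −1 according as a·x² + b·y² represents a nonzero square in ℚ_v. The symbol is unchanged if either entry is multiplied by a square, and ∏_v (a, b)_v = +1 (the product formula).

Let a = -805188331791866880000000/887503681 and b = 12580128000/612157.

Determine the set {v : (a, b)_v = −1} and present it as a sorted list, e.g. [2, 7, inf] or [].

[5, 13, 17, 19]

(a, b) ≡ (-608855, 65) mod (ℚ^×)²; places V = {2, 3, 5, 7, 11, 13, 17, 19, 29, 31, ∞}.
(a,b)_∞: sgn(-608855)=−, sgn(65)=+, so +1.
(a,b)_19: α=1, u≡3; β=2, v≡13 (mod 19); (3|19)=-1, (13|19)=-1; sign (−1)^0·-1^2·-1^1 = -1.
(a,b)_7: α=0, u≡3; β=-2, v≡4 (mod 7); (3|7)=-1, (4|7)=+1; sign (−1)^0·-1^-2·+1^0 = +1.
(a,b)_17: α=1, u≡13; β=0, v≡6 (mod 17); (13|17)=+1, (6|17)=-1; sign (−1)^0·+1^0·-1^1 = -1.
(a,b)_31: α=-6, u≡2; β=-2, v≡3 (mod 31); (2|31)=+1, (3|31)=-1; sign (−1)^0·+1^-2·-1^-6 = +1.
(a,b)_11: α=6, u≡2; β=2, v≡10 (mod 11); (2|11)=-1, (10|11)=-1; sign (−1)^0·-1^2·-1^6 = +1.
(a,b)_3: α=6, u≡1; β=2, v≡2 (mod 3); (1|3)=+1, (2|3)=-1; sign (−1)^0·+1^2·-1^6 = +1.
(a,b)_5: α=7, u≡1; β=3, v≡2 (mod 5); (1|5)=+1, (2|5)=-1; sign (−1)^0·+1^3·-1^7 = -1.
(a,b)_2: α=16, β=8; u≡1, v≡1 (mod 8); ε(u)ε(v)=0·0, αω(v)=16·0, βω(u)=8·0; sum ≡ 0  ⇒  +1.
(a,b)_29: α=1, u≡28; β=0, v≡20 (mod 29); (28|29)=+1, (20|29)=+1; sign (−1)^0·+1^0·+1^1 = +1.
(a,b)_13: α=1, u≡1; β=-1, v≡8 (mod 13); (1|13)=+1, (8|13)=-1; sign (−1)^0·+1^-1·-1^1 = -1.
(-608855, 65 / ℚ) ramifies at {5, 13, 17, 19}: a division algebra.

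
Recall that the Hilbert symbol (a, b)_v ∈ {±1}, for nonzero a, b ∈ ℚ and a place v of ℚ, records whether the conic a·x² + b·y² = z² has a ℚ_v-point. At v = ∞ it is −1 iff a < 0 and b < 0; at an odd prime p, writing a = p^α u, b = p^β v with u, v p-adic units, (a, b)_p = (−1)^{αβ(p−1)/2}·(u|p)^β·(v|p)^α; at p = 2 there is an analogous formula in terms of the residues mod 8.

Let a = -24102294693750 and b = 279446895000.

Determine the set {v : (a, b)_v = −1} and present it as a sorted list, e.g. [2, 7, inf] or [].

[5, 13]

Mod squares: a ≡ -899990, b ≡ 23478. Check v ∈ {∞, 2, 3, 5, 7, 13, 23, 43}.
v=2: v_2(a)=1, v_2(b)=3; units ≡ 5, 3 (mod 8); ε·ε+αω+βω = 0·1+1·1+3·1 ≡ 0  ⇒  (a,b)_2 = +1.
v=23: a=23^3·(≡9), b=23^2·(≡16) mod 23; (9|23)=+1, (16|23)=+1; (−1)^{3·2·11}·(+1)^2·(+1)^3 = +1.
v=3: a=3^4·(≡1), b=3^3·(≡2) mod 3; (1|3)=+1, (2|3)=-1; (−1)^{4·3·1}·(+1)^3·(-1)^4 = +1.
v=43: a=43^1·(≡24), b=43^1·(≡33) mod 43; (24|43)=+1, (33|43)=-1; (−1)^{1·1·21}·(+1)^1·(-1)^1 = +1.
v=13: a=13^1·(≡8), b=13^1·(≡1) mod 13; (8|13)=-1, (1|13)=+1; (−1)^{1·1·6}·(-1)^1·(+1)^1 = -1.
v=5: a=5^5·(≡3), b=5^4·(≡2) mod 5; (3|5)=-1, (2|5)=-1; (−1)^{5·4·2}·(-1)^4·(-1)^5 = -1.
v=∞: -899990 < 0 and 23478 > 0  ⇒  (a,b)_∞ = +1.
v=7: a=7^1·(≡3), b=7^1·(≡1) mod 7; (3|7)=-1, (1|7)=+1; (−1)^{1·1·3}·(-1)^1·(+1)^1 = +1.
Ram(-899990, 23478) = {5, 13}; no ℚ_5-point on the conic.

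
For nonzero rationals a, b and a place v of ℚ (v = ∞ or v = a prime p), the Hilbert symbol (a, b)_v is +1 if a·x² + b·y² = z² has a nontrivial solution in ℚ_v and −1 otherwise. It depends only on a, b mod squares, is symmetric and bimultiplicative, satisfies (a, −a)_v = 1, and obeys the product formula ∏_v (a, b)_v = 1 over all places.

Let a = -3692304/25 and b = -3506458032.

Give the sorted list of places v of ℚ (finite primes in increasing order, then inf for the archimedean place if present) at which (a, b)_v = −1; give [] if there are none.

Mod squares: a ≡ -2849, b ≡ -3. Check v ∈ {∞, 2, 3, 5, 7, 11, 37}.
v=7: a=7^1·(≡5), b=7^2·(≡2) mod 7; (5|7)=-1, (2|7)=+1; (−1)^{1·2·3}·(-1)^2·(+1)^1 = +1.
v=5: a=5^-2·(≡1), b=5^0·(≡3) mod 5; (1|5)=+1, (3|5)=-1; (−1)^{-2·0·2}·(+1)^0·(-1)^-2 = +1.
v=11: a=11^1·(≡4), b=11^2·(≡2) mod 11; (4|11)=+1, (2|11)=-1; (−1)^{1·2·5}·(+1)^2·(-1)^1 = -1.
v=3: a=3^4·(≡1), b=3^3·(≡2) mod 3; (1|3)=+1, (2|3)=-1; (−1)^{4·3·1}·(+1)^3·(-1)^4 = +1.
v=∞: -2849 < 0 and -3 < 0  ⇒  (a,b)_∞ = -1.
v=37: a=37^1·(≡28), b=37^2·(≡34) mod 37; (28|37)=+1, (34|37)=+1; (−1)^{1·2·18}·(+1)^2·(+1)^1 = +1.
v=2: v_2(a)=4, v_2(b)=4; units ≡ 7, 5 (mod 8); ε·ε+αω+βω = 1·0+4·1+4·0 ≡ 0  ⇒  (a,b)_2 = +1.
|Ram(-2849, -3)| = 2, even; anisotropic at {11, ∞}.

[11, inf]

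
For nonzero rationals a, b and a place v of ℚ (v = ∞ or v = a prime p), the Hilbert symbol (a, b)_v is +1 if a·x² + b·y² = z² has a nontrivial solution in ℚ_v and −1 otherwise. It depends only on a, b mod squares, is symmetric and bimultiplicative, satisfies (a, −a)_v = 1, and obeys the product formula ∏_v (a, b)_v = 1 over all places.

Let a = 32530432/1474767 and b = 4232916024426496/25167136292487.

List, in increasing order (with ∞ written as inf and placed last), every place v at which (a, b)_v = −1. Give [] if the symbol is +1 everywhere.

[7, 11]

(a, b) ≡ (154, 7) mod (ℚ^×)²; places V = {2, 3, 7, 11, 17, 19, ∞}.
(a,b)_∞: sgn(154)=+, sgn(7)=+, so +1.
(a,b)_11: α=1, u≡9; β=2, v≡6 (mod 11); (9|11)=+1, (6|11)=-1; sign (−1)^0·+1^2·-1^1 = -1.
(a,b)_19: α=2, u≡15; β=4, v≡6 (mod 19); (15|19)=-1, (6|19)=+1; sign (−1)^0·-1^4·+1^2 = +1.
(a,b)_17: α=-2, u≡16; β=-4, v≡10 (mod 17); (16|17)=+1, (10|17)=-1; sign (−1)^0·+1^-4·-1^-2 = +1.
(a,b)_7: α=-1, u≡2; β=-1, v≡4 (mod 7); (2|7)=+1, (4|7)=+1; sign (−1)^1·+1^-1·+1^-1 = -1.
(a,b)_2: α=13, β=28; u≡5, v≡7 (mod 8); ε(u)ε(v)=0·1, αω(v)=13·0, βω(u)=28·1; sum ≡ 0  ⇒  +1.
(a,b)_3: α=-6, u≡1; β=-16, v≡1 (mod 3); (1|3)=+1, (1|3)=+1; sign (−1)^0·+1^-16·+1^-6 = +1.
|Ram(154, 7)| = 2, even; anisotropic at {7, 11}.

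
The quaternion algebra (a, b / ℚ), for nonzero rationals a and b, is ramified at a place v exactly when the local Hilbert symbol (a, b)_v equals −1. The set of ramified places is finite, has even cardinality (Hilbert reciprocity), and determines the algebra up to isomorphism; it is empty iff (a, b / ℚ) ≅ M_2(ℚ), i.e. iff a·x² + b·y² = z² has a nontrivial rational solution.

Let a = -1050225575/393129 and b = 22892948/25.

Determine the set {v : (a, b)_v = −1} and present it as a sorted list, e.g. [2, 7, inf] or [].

Mod squares: a ≡ -857327, b ≡ 5723237. Check v ∈ {∞, 2, 3, 5, 7, 11, 13, 17, 19, 29, 37, 47}.
v=2: v_2(a)=0, v_2(b)=2; units ≡ 1, 5 (mod 8); ε·ε+αω+βω = 0·0+0·1+2·0 ≡ 0  ⇒  (a,b)_2 = +1.
v=13: a=13^0·(≡12), b=13^1·(≡10) mod 13; (12|13)=+1, (10|13)=+1; (−1)^{0·1·6}·(+1)^1·(+1)^0 = +1.
v=3: a=3^-2·(≡1), b=3^0·(≡2) mod 3; (1|3)=+1, (2|3)=-1; (−1)^{-2·0·1}·(+1)^0·(-1)^-2 = +1.
v=17: a=17^1·(≡2), b=17^1·(≡5) mod 17; (2|17)=+1, (5|17)=-1; (−1)^{1·1·8}·(+1)^1·(-1)^1 = -1.
v=∞: -857327 < 0 and 5723237 > 0  ⇒  (a,b)_∞ = +1.
v=11: a=11^-2·(≡2), b=11^0·(≡4) mod 11; (2|11)=-1, (4|11)=+1; (−1)^{-2·0·5}·(-1)^0·(+1)^-2 = +1.
v=47: a=47^1·(≡6), b=47^1·(≡31) mod 47; (6|47)=+1, (31|47)=-1; (−1)^{1·1·23}·(+1)^1·(-1)^1 = +1.
v=7: a=7^2·(≡3), b=7^0·(≡2) mod 7; (3|7)=-1, (2|7)=+1; (−1)^{2·0·3}·(-1)^0·(+1)^2 = +1.
v=29: a=29^1·(≡18), b=29^1·(≡21) mod 29; (18|29)=-1, (21|29)=-1; (−1)^{1·1·14}·(-1)^1·(-1)^1 = +1.
v=19: a=19^-2·(≡15), b=19^1·(≡17) mod 19; (15|19)=-1, (17|19)=+1; (−1)^{-2·1·9}·(-1)^1·(+1)^-2 = -1.
v=37: a=37^1·(≡28), b=37^0·(≡36) mod 37; (28|37)=+1, (36|37)=+1; (−1)^{1·0·18}·(+1)^0·(+1)^1 = +1.
v=5: a=5^2·(≡3), b=5^-2·(≡3) mod 5; (3|5)=-1, (3|5)=-1; (−1)^{2·-2·2}·(-1)^-2·(-1)^2 = +1.
(-857327, 5723237 / ℚ) ramifies at {17, 19}: a division algebra.

[17, 19]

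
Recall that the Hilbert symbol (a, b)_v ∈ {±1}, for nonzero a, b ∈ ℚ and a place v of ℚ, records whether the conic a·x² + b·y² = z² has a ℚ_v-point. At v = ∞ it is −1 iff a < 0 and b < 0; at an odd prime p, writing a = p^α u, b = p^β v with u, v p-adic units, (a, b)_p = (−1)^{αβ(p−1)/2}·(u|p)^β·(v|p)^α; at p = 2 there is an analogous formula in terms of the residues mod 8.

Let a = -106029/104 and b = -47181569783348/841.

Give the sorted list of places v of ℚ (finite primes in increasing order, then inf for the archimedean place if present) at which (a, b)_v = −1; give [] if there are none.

(a, b) ≡ (-34034, -77) mod (ℚ^×)²; places V = {2, 3, 7, 11, 13, 17, 23, 29, ∞}.
(a,b)_3: α=4, u≡1; β=0, v≡1 (mod 3); (1|3)=+1, (1|3)=+1; sign (−1)^0·+1^0·+1^4 = +1.
(a,b)_7: α=1, u≡6; β=3, v≡3 (mod 7); (6|7)=-1, (3|7)=-1; sign (−1)^1·-1^3·-1^1 = -1.
(a,b)_2: α=-3, β=2; u≡7, v≡3 (mod 8); ε(u)ε(v)=1·1, αω(v)=-3·1, βω(u)=2·0; sum ≡ 0  ⇒  +1.
(a,b)_17: α=1, u≡1; β=2, v≡15 (mod 17); (1|17)=+1, (15|17)=+1; sign (−1)^0·+1^2·+1^1 = +1.
(a,b)_∞: sgn(-34034)=−, sgn(-77)=−, so -1.
(a,b)_29: α=0, u≡27; β=-2, v≡17 (mod 29); (27|29)=-1, (17|29)=-1; sign (−1)^0·-1^-2·-1^0 = +1.
(a,b)_13: α=-1, u≡8; β=2, v≡12 (mod 13); (8|13)=-1, (12|13)=+1; sign (−1)^0·-1^2·+1^-1 = +1.
(a,b)_23: α=0, u≡2; β=2, v≡15 (mod 23); (2|23)=+1, (15|23)=-1; sign (−1)^0·+1^2·-1^0 = +1.
(a,b)_11: α=1, u≡6; β=3, v≡5 (mod 11); (6|11)=-1, (5|11)=+1; sign (−1)^1·-1^3·+1^1 = +1.
(-34034, -77 / ℚ) ramifies at {7, ∞}: a division algebra.

[7, inf]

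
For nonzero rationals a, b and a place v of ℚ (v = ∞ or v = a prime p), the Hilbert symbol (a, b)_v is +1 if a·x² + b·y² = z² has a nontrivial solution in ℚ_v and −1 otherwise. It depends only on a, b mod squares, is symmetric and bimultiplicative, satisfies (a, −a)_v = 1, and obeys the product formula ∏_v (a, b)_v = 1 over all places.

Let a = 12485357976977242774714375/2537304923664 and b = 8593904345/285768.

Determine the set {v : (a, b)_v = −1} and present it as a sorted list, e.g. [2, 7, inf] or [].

(a, b) ≡ (247, 74290) mod (ℚ^×)²; places V = {2, 3, 5, 7, 13, 17, 19, 23, 29, 37, 43, ∞}.
(a,b)_13: α=7, u≡11; β=2, v≡8 (mod 13); (11|13)=-1, (8|13)=-1; sign (−1)^0·-1^2·-1^7 = -1.
(a,b)_∞: sgn(247)=+, sgn(74290)=+, so +1.
(a,b)_7: α=-6, u≡4; β=-2, v≡5 (mod 7); (4|7)=+1, (5|7)=-1; sign (−1)^0·+1^-2·-1^-6 = +1.
(a,b)_5: α=4, u≡2; β=1, v≡3 (mod 5); (2|5)=-1, (3|5)=-1; sign (−1)^0·-1^1·-1^4 = -1.
(a,b)_2: α=-4, β=-3; u≡7, v≡1 (mod 8); ε(u)ε(v)=1·0, αω(v)=-4·0, βω(u)=-3·0; sum ≡ 0  ⇒  +1.
(a,b)_37: α=0, u≡10; β=2, v≡5 (mod 37); (10|37)=+1, (5|37)=-1; sign (−1)^0·+1^2·-1^0 = +1.
(a,b)_19: α=5, u≡14; β=1, v≡10 (mod 19); (14|19)=-1, (10|19)=-1; sign (−1)^1·-1^1·-1^5 = -1.
(a,b)_3: α=-6, u≡1; β=-6, v≡1 (mod 3); (1|3)=+1, (1|3)=+1; sign (−1)^0·+1^-6·+1^-6 = +1.
(a,b)_23: α=2, u≡14; β=1, v≡7 (mod 23); (14|23)=-1, (7|23)=-1; sign (−1)^0·-1^1·-1^2 = -1.
(a,b)_29: α=2, u≡14; β=0, v≡2 (mod 29); (14|29)=-1, (2|29)=-1; sign (−1)^0·-1^0·-1^2 = +1.
(a,b)_17: α=2, u≡8; β=1, v≡15 (mod 17); (8|17)=+1, (15|17)=+1; sign (−1)^0·+1^1·+1^2 = +1.
(a,b)_43: α=-2, u≡39; β=0, v≡19 (mod 43); (39|43)=-1, (19|43)=-1; sign (−1)^0·-1^0·-1^-2 = +1.
Ram(247, 74290) = {5, 13, 19, 23}; no ℚ_5-point on the conic.

[5, 13, 19, 23]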